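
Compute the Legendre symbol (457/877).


p = 877 is prime, so compute (457/877) with the reciprocity algorithm (Jacobi-symbol steps: pull out 2s via (2/n), flip via reciprocity, reduce):
  reciprocity: (457/877) -> +(877/457)
  reduce: (420/457)
  pull out 2: (2/457) = +1  (since 457 mod 8 = 1)
  pull out 2: (2/457) = +1  (since 457 mod 8 = 1)
  reciprocity: (105/457) -> +(457/105)
  reduce: (37/105)
  reciprocity: (37/105) -> +(105/37)
  reduce: (31/37)
  reciprocity: (31/37) -> +(37/31)
  reduce: (6/31)
  pull out 2: (2/31) = +1  (since 31 mod 8 = 7)
  reciprocity: (3/31) -> -(31/3)
  reduce: (1/3)
  (1/3) = 1
Product of signs = -1
(457/877) = -1

-1


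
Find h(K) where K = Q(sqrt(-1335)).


K = Q(sqrt(-1335)). d mod 4 = 1, so D = disc(K) = d = -1335
h(K) equals the number of primitive reduced positive-definite forms (a, b, c) = a*x^2 + b*x*y + c*y^2 with b^2 - 4ac = D,
where reduced means |b| <= a <= c, with b >= 0 whenever |b| = a or a = c, and primitive means gcd(a, b, c) = 1.
Reduced forces 3a^2 <= |D| = 1335, so 1 <= a <= 21; b must have the parity of D, and c = (b^2 - D)/(4a) must be an integer >= a.
Enumerate a = 1..21, b in [-a, a]:
  a=1: (1, 1, 334)  [1]
  a=2: (2, -1, 167), (2, 1, 167)  [2]
  a=3: (3, 3, 112)  [1]
  a=4: (4, -3, 84), (4, 3, 84)  [2]
  a=5: (5, 5, 68)  [1]
  a=6: (6, -3, 56), (6, 3, 56)  [2]
  a=7: (7, -3, 48), (7, 3, 48)  [2]
  a=8: (8, -3, 42), (8, 3, 42)  [2]
  a=9: none
  a=10: (10, -5, 34), (10, 5, 34)  [2]
  a=11: none
  a=12: (12, -3, 28), (12, 3, 28)  [2]
  a=13: (13, -11, 28), (13, 11, 28)  [2]
  a=14: (14, -11, 26), (14, -3, 24), (14, 3, 24), (14, 11, 26)  [4]
  a=15: (15, 15, 26)  [1]
  a=16: (16, -3, 21), (16, 3, 21)  [2]
  a=17: (17, -5, 20), (17, 5, 20)  [2]
  a=18..21: none
Total reduced forms: 1 + 2 + 1 + 2 + 1 + 2 + 2 + 2 + 2 + 2 + 2 + 4 + 1 + 2 + 2 = 28
h = 28

28


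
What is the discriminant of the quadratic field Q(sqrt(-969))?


For K = Q(sqrt(d)) with d squarefree: disc(K) = d if d = 1 mod 4, and disc(K) = 4d if d = 2 or 3 mod 4.
Here d = -969, and d mod 4 = 3.
d = 3 mod 4, not 1 (O_K = Z[sqrt(d)]), so disc(K) = 4d = 4 * (-969) = -3876

-3876


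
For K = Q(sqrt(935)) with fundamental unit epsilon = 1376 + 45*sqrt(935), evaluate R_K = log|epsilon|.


epsilon = 1376 + 45*sqrt(935)
= 2751.9996
R = ln(2751.9996)
= 7.9201

7.9201


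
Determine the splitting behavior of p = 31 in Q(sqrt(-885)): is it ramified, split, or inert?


K = Q(sqrt(-885)). Since d mod 4 = 3, disc(K) = -3540.
Check p | disc: -3540 mod 31 = 25.
p does not divide disc. Compute Legendre symbol (d/p):
14^((31-1)/2) mod 31 = 1
(d/p) = 1, so p splits: (p) = P*P' with e=1, f=1, g=2.
Therefore p is split.

split


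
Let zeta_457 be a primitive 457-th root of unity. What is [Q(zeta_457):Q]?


The degree equals Euler's totient phi(457).
457 = 457
phi(457) = 456

456


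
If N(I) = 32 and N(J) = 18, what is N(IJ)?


N(IJ) = N(I) * N(J)
= 32 * 18
= 576

576


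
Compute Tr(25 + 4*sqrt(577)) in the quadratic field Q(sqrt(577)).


Tr(a + b*sqrt(d)) = (a + b*sqrt(d)) + (a - b*sqrt(d)) = 2a
= 2 * (25)
= 50

50


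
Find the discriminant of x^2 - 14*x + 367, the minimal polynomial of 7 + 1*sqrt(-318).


The element 7 + 1*sqrt(-318) has minimal polynomial:
x^2 - 14*x + 367
Discriminant = (-14)^2 - 4*(367)
= 196 - 1468
= -1272

-1272


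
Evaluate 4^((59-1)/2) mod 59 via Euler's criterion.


p = 59 is prime and the exponent is (p-1)/2 = 29, so by Euler's criterion 4^29 = (4/59) = +1 or -1 mod 59.
Compute by square-and-multiply:
  29 = 16 + 8 + 4 + 1 (binary 11101)
  Repeated squaring mod 59: 4^1 = 4, 4^2 = 16, 4^4 = 20, 4^8 = 46, 4^16 = 51
  4^29 = 4^16 * 4^8 * 4^4 * 4^1 = 51 * 46 * 20 * 4 mod 59
    51 * 46 = 2346 = 45 mod 59
    45 * 20 = 900 = 15 mod 59
    15 * 4 = 60 = 1 mod 59
  4^29 = 1 mod 59
Result 1: 4 is a quadratic residue mod 59.
4^29 mod 59 = 1

1


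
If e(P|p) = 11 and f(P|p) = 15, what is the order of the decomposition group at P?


|D_P| = e * f
= 11 * 15
= 165

165


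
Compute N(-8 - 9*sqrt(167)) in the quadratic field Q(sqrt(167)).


N(a + b*sqrt(d)) = a^2 - d*b^2
= (-8)^2 - (167)*(-9)^2
= 64 - 13527
= -13463

-13463


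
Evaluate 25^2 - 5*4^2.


x^2 - d*y^2
= 25^2 - 5*4^2
= 625 - 80
= 545

545


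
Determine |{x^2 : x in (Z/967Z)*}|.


For prime p, the number of non-zero quadratic residues is (p-1)/2.
= (967-1)/2
= 483

483


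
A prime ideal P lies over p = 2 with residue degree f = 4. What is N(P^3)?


N(P^a) = p^(a*f)
= 2^(3*4)
= 2^12
= 4096

4096


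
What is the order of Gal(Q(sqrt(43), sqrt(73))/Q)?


The 2 square roots of distinct primes are multiplicatively independent over Q,
so [K:Q] = 2^2 and Gal(K/Q) is isomorphic to (Z/2Z)^2.
|Gal| = 2^2 = 4

4


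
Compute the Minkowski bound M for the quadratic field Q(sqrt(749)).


d = 749, d mod 4 = 1, so disc(K) = d = 749; |disc(K)| = 749
Real quadratic field, so n = 2, s = r2 = 0, r1 = 2
M = (n!/n^n) * (4/pi)^s * sqrt(|disc(K)|) = (2!/2^2) * (4/pi)^0 * sqrt(749)
= 0.5 * 1.000000 * 27.367864
= 13.6839

13.6839


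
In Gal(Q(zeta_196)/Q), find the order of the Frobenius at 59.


The Frobenius at p in Gal(Q(zeta_n)/Q) = (Z/nZ)* is the class of p, so its order is ord_196(59), the smallest k >= 1 with 59^k = 1 mod 196.
n = 196 = 2^2 * 7^2, phi(196) = 84; the order divides phi(n).
Divisors of 84: 1, 2, 3, 4, 6, 7, 12, 14, 21, 28, 42, 84
Repeated squaring mod 196: 59^1 = 59, 59^2 = 149, 59^4 = 53, 59^8 = 65, 59^16 = 109, 59^32 = 121, 59^64 = 137
Test divisors in increasing order:
  k=1: 59^1 = 59 mod 196
  k=2: 59^2 = 149 mod 196
  k=3: 59^3 = 149 * 59 = 167 mod 196
  k=4: 59^4 = 53 mod 196
  k=6: 59^6 = 53 * 149 = 57 mod 196
  k=7: 59^7 = 53 * 149 * 59 = 31 mod 196
  k=12: 59^12 = 65 * 53 = 113 mod 196
  k=14: 59^14 = 65 * 53 * 149 = 177 mod 196
  k=21: 59^21 = 109 * 53 * 59 = 195 mod 196
  k=28: 59^28 = 109 * 65 * 53 = 165 mod 196
  k=42: 59^42 = 121 * 65 * 149 = 1 mod 196  <- first divisor giving 1
Order = 42

42


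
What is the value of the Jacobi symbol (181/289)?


Compute (181/289) via quadratic reciprocity:
  reciprocity: (181/289) -> +(289/181)
  reduce: (108/181)
  pull out 2: (2/181) = -1  (since 181 mod 8 = 5)
  pull out 2: (2/181) = -1  (since 181 mod 8 = 5)
  reciprocity: (27/181) -> +(181/27)
  reduce: (19/27)
  reciprocity: (19/27) -> -(27/19)
  reduce: (8/19)
  pull out 2: (2/19) = -1  (since 19 mod 8 = 3)
  pull out 2: (2/19) = -1  (since 19 mod 8 = 3)
  pull out 2: (2/19) = -1  (since 19 mod 8 = 3)
  (1/19) = 1
Product of signs = 1

1


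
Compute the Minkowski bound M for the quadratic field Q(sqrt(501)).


d = 501, d mod 4 = 1, so disc(K) = d = 501; |disc(K)| = 501
Real quadratic field, so n = 2, s = r2 = 0, r1 = 2
M = (n!/n^n) * (4/pi)^s * sqrt(|disc(K)|) = (2!/2^2) * (4/pi)^0 * sqrt(501)
= 0.5 * 1.000000 * 22.383029
= 11.1915

11.1915


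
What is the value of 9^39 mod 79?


p = 79 is prime and the exponent is (p-1)/2 = 39, so by Euler's criterion 9^39 = (9/79) = +1 or -1 mod 79.
Compute by square-and-multiply:
  39 = 32 + 4 + 2 + 1 (binary 100111)
  Repeated squaring mod 79: 9^1 = 9, 9^2 = 2, 9^4 = 4, 9^8 = 16, 9^16 = 19, 9^32 = 45
  9^39 = 9^32 * 9^4 * 9^2 * 9^1 = 45 * 4 * 2 * 9 mod 79
    45 * 4 = 180 = 22 mod 79
    22 * 2 = 44 = 44 mod 79
    44 * 9 = 396 = 1 mod 79
  9^39 = 1 mod 79
Result 1: 9 is a quadratic residue mod 79.
9^39 mod 79 = 1

1


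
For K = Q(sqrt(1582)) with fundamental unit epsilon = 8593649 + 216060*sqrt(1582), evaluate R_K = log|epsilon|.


epsilon = 8593649 + 216060*sqrt(1582)
= 1.7187e+07
R = ln(1.7187e+07)
= 16.6597

16.6597


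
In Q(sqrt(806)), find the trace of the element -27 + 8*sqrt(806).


Tr(a + b*sqrt(d)) = (a + b*sqrt(d)) + (a - b*sqrt(d)) = 2a
= 2 * (-27)
= -54

-54


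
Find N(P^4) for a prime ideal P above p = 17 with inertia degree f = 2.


N(P^a) = p^(a*f)
= 17^(4*2)
= 17^8
= 6975757441

6975757441


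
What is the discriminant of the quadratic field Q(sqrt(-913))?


For K = Q(sqrt(d)) with d squarefree: disc(K) = d if d = 1 mod 4, and disc(K) = 4d if d = 2 or 3 mod 4.
Here d = -913, and d mod 4 = 3.
d = 3 mod 4, not 1 (O_K = Z[sqrt(d)]), so disc(K) = 4d = 4 * (-913) = -3652

-3652


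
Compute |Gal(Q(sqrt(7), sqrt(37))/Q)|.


The 2 square roots of distinct primes are multiplicatively independent over Q,
so [K:Q] = 2^2 and Gal(K/Q) is isomorphic to (Z/2Z)^2.
|Gal| = 2^2 = 4

4


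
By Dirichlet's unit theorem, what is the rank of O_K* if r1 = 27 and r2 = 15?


By Dirichlet's unit theorem:
rank = r1 + r2 - 1
= 27 + 15 - 1
= 41

41


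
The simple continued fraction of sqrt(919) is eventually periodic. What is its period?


Run the CF algorithm for sqrt(919).
a_0 = floor(sqrt(919)) = 30; set m_0=0, q_0=1.
Recurrence: m' = q*a - m,  q' = (d - m'^2)/q,  a' = floor((a_0 + m')/q').
  step 1: m=30, q=19, a=3
  step 2: m=27, q=10, a=5
  step 3: m=23, q=39, a=1
  step 4: m=16, q=17, a=2
  step 5: m=18, q=35, a=1
  step 6: m=17, q=18, a=2
  step 7: m=19, q=31, a=1
  step 8: m=12, q=25, a=1
  step 9: m=13, q=30, a=1
  step 10: m=17, q=21, a=2
  step 11: m=25, q=14, a=3
  step 12: m=17, q=45, a=1
  step 13: m=28, q=3, a=19
  step 14: m=29, q=26, a=2
  step 15: m=23, q=15, a=3
  step 16: m=22, q=29, a=1
  step 17: m=7, q=30, a=1
  step 18: m=23, q=13, a=4
  step 19: m=29, q=6, a=9
  step 20: m=25, q=49, a=1
  step 21: m=24, q=7, a=7
  step 22: m=25, q=42, a=1
  step 23: m=17, q=15, a=3
  step 24: m=28, q=9, a=6
  step 25: m=26, q=27, a=2
  step 26: m=28, q=5, a=11
  step 27: m=27, q=38, a=1
  step 28: m=11, q=21, a=1
  step 29: m=10, q=39, a=1
  step 30: m=29, q=2, a=29
  step 31: m=29, q=39, a=1
  step 32: m=10, q=21, a=1
  step 33: m=11, q=38, a=1
  step 34: m=27, q=5, a=11
  step 35: m=28, q=27, a=2
  step 36: m=26, q=9, a=6
  step 37: m=28, q=15, a=3
  step 38: m=17, q=42, a=1
  step 39: m=25, q=7, a=7
  step 40: m=24, q=49, a=1
  step 41: m=25, q=6, a=9
  step 42: m=29, q=13, a=4
  step 43: m=23, q=30, a=1
  step 44: m=7, q=29, a=1
  step 45: m=22, q=15, a=3
  step 46: m=23, q=26, a=2
  step 47: m=29, q=3, a=19
  step 48: m=28, q=45, a=1
  step 49: m=17, q=14, a=3
  step 50: m=25, q=21, a=2
  step 51: m=17, q=30, a=1
  step 52: m=13, q=25, a=1
  step 53: m=12, q=31, a=1
  step 54: m=19, q=18, a=2
  step 55: m=17, q=35, a=1
  step 56: m=18, q=17, a=2
  step 57: m=16, q=39, a=1
  step 58: m=23, q=10, a=5
  step 59: m=27, q=19, a=3
  step 60: m=30, q=1, a=60
a_60 = 2*a_0 = 60, so the period closes here.
sqrt(919) = [30; 3, 5, 1, 2, 1, 2, 1, 1, 1, 2, 3, 1, 19, 2, 3, 1, 1, 4, 9, 1, 7, 1, 3, 6, 2, 11, 1, 1, 1, 29, 1, 1, 1, 11, 2, 6, 3, 1, 7, 1, 9, 4, 1, 1, 3, 2, 19, 1, 3, 2, 1, 1, 1, 2, 1, 2, 1, 5, 3, 60]
Period length = 60

60


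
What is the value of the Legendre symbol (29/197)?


p = 197 is prime, so compute (29/197) with the reciprocity algorithm (Jacobi-symbol steps: pull out 2s via (2/n), flip via reciprocity, reduce):
  reciprocity: (29/197) -> +(197/29)
  reduce: (23/29)
  reciprocity: (23/29) -> +(29/23)
  reduce: (6/23)
  pull out 2: (2/23) = +1  (since 23 mod 8 = 7)
  reciprocity: (3/23) -> -(23/3)
  reduce: (2/3)
  pull out 2: (2/3) = -1  (since 3 mod 8 = 3)
  (1/3) = 1
Product of signs = 1
(29/197) = 1

1


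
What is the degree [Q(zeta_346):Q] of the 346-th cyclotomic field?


The degree equals Euler's totient phi(346).
346 = 2 * 173
phi(346) = 172

172


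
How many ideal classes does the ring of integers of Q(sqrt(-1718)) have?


K = Q(sqrt(-1718)). d mod 4 = 2, so D = disc(K) = 4d = -6872
h(K) equals the number of primitive reduced positive-definite forms (a, b, c) = a*x^2 + b*x*y + c*y^2 with b^2 - 4ac = D,
where reduced means |b| <= a <= c, with b >= 0 whenever |b| = a or a = c, and primitive means gcd(a, b, c) = 1.
Reduced forces 3a^2 <= |D| = 6872, so 1 <= a <= 47; b must have the parity of D, and c = (b^2 - D)/(4a) must be an integer >= a.
Enumerate a = 1..47, b in [-a, a]:
  a=1: (1, 0, 1718)  [1]
  a=2: (2, 0, 859)  [1]
  a=3: (3, -2, 573), (3, 2, 573)  [2]
  a=4..5: none
  a=6: (6, -4, 287), (6, 4, 287)  [2]
  a=7: (7, -4, 246), (7, 4, 246)  [2]
  a=8: none
  a=9: (9, -2, 191), (9, 2, 191)  [2]
  a=10: none
  a=11: (11, -6, 157), (11, 6, 157)  [2]
  a=12..13: none
  a=14: (14, -4, 123), (14, 4, 123)  [2]
  a=15..16: none
  a=17: (17, -8, 102), (17, 8, 102)  [2]
  a=18: (18, -16, 99), (18, 16, 99)  [2]
  a=19: (19, -14, 93), (19, 14, 93)  [2]
  a=20: none
  a=21: (21, -10, 83), (21, -4, 82), (21, 4, 82), (21, 10, 83)  [4]
  a=22: (22, -16, 81), (22, 16, 81)  [2]
  a=23..26: none
  a=27: (27, -16, 66), (27, 16, 66)  [2]
  a=28: none
  a=29: (29, -28, 66), (29, 28, 66)  [2]
  a=30: none
  a=31: (31, -14, 57), (31, 14, 57)  [2]
  a=32: none
  a=33: (33, -28, 58), (33, -16, 54), (33, 16, 54), (33, 28, 58)  [4]
  a=34: (34, -8, 51), (34, 8, 51)  [2]
  a=35..36: none
  a=37: (37, -26, 51), (37, 26, 51)  [2]
  a=38: (38, -24, 49), (38, 24, 49)  [2]
  a=39..40: none
  a=41: (41, -4, 42), (41, 4, 42)  [2]
  a=42: (42, -32, 47), (42, 32, 47)  [2]
  a=43..47: none
Total reduced forms: 1 + 1 + 2 + 2 + 2 + 2 + 2 + 2 + 2 + 2 + 2 + 4 + 2 + 2 + 2 + 2 + 4 + 2 + 2 + 2 + 2 + 2 = 46
h = 46

46


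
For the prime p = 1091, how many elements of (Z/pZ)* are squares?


For prime p, the number of non-zero quadratic residues is (p-1)/2.
= (1091-1)/2
= 545

545


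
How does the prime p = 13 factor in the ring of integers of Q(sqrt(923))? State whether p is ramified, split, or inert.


K = Q(sqrt(923)). Since d mod 4 = 3, disc(K) = 3692.
Check p | disc: 3692 mod 13 = 0.
p divides disc, so p ramifies: (p) = P^2 with e=2, f=1, g=1.
Therefore p is ramified.

ramified


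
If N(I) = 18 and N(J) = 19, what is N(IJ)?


N(IJ) = N(I) * N(J)
= 18 * 19
= 342

342


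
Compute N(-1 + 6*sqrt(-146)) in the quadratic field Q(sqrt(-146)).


N(a + b*sqrt(d)) = a^2 - d*b^2
= (-1)^2 - (-146)*(6)^2
= 1 + 5256
= 5257

5257


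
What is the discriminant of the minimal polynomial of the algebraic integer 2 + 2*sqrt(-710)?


The element 2 + 2*sqrt(-710) has minimal polynomial:
x^2 - 4*x + 2844
Discriminant = (-4)^2 - 4*(2844)
= 16 - 11376
= -11360

-11360


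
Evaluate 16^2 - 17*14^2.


x^2 - d*y^2
= 16^2 - 17*14^2
= 256 - 3332
= -3076

-3076


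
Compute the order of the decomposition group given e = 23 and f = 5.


|D_P| = e * f
= 23 * 5
= 115

115


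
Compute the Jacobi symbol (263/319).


Compute (263/319) via quadratic reciprocity:
  reciprocity: (263/319) -> -(319/263)
  reduce: (56/263)
  pull out 2: (2/263) = +1  (since 263 mod 8 = 7)
  pull out 2: (2/263) = +1  (since 263 mod 8 = 7)
  pull out 2: (2/263) = +1  (since 263 mod 8 = 7)
  reciprocity: (7/263) -> -(263/7)
  reduce: (4/7)
  pull out 2: (2/7) = +1  (since 7 mod 8 = 7)
  pull out 2: (2/7) = +1  (since 7 mod 8 = 7)
  (1/7) = 1
Product of signs = 1

1


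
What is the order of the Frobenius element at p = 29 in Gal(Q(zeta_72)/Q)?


The Frobenius at p in Gal(Q(zeta_n)/Q) = (Z/nZ)* is the class of p, so its order is ord_72(29), the smallest k >= 1 with 29^k = 1 mod 72.
n = 72 = 2^3 * 3^2, phi(72) = 24; the order divides phi(n).
Divisors of 24: 1, 2, 3, 4, 6, 8, 12, 24
Repeated squaring mod 72: 29^1 = 29, 29^2 = 49, 29^4 = 25, 29^8 = 49, 29^16 = 25
Test divisors in increasing order:
  k=1: 29^1 = 29 mod 72
  k=2: 29^2 = 49 mod 72
  k=3: 29^3 = 49 * 29 = 53 mod 72
  k=4: 29^4 = 25 mod 72
  k=6: 29^6 = 25 * 49 = 1 mod 72  <- first divisor giving 1
Order = 6

6


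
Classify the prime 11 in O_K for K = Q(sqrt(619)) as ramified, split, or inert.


K = Q(sqrt(619)). Since d mod 4 = 3, disc(K) = 2476.
Check p | disc: 2476 mod 11 = 1.
p does not divide disc. Compute Legendre symbol (d/p):
3^((11-1)/2) mod 11 = 1
(d/p) = 1, so p splits: (p) = P*P' with e=1, f=1, g=2.
Therefore p is split.

split


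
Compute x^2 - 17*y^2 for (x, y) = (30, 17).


x^2 - d*y^2
= 30^2 - 17*17^2
= 900 - 4913
= -4013

-4013


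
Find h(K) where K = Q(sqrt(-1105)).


K = Q(sqrt(-1105)). d mod 4 = 3, so D = disc(K) = 4d = -4420
h(K) equals the number of primitive reduced positive-definite forms (a, b, c) = a*x^2 + b*x*y + c*y^2 with b^2 - 4ac = D,
where reduced means |b| <= a <= c, with b >= 0 whenever |b| = a or a = c, and primitive means gcd(a, b, c) = 1.
Reduced forces 3a^2 <= |D| = 4420, so 1 <= a <= 38; b must have the parity of D, and c = (b^2 - D)/(4a) must be an integer >= a.
Enumerate a = 1..38, b in [-a, a]:
  a=1: (1, 0, 1105)  [1]
  a=2: (2, 2, 553)  [1]
  a=3..4: none
  a=5: (5, 0, 221)  [1]
  a=6: none
  a=7: (7, -2, 158), (7, 2, 158)  [2]
  a=8..9: none
  a=10: (10, 10, 113)  [1]
  a=11..12: none
  a=13: (13, 0, 85)  [1]
  a=14: (14, -2, 79), (14, 2, 79)  [2]
  a=15..16: none
  a=17: (17, 0, 65)  [1]
  a=18: none
  a=19: (19, -8, 59), (19, 8, 59)  [2]
  a=20..25: none
  a=26: (26, 26, 49)  [1]
  a=27..33: none
  a=34: (34, 34, 41)  [1]
  a=35: (35, -30, 38), (35, 30, 38)  [2]
  a=36..38: none
Total reduced forms: 1 + 1 + 1 + 2 + 1 + 1 + 2 + 1 + 2 + 1 + 1 + 2 = 16
h = 16

16


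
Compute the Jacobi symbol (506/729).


Compute (506/729) via quadratic reciprocity:
  pull out 2: (2/729) = +1  (since 729 mod 8 = 1)
  reciprocity: (253/729) -> +(729/253)
  reduce: (223/253)
  reciprocity: (223/253) -> +(253/223)
  reduce: (30/223)
  pull out 2: (2/223) = +1  (since 223 mod 8 = 7)
  reciprocity: (15/223) -> -(223/15)
  reduce: (13/15)
  reciprocity: (13/15) -> +(15/13)
  reduce: (2/13)
  pull out 2: (2/13) = -1  (since 13 mod 8 = 5)
  (1/13) = 1
Product of signs = 1

1


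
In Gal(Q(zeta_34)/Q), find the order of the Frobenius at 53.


The Frobenius at p in Gal(Q(zeta_n)/Q) = (Z/nZ)* is the class of p, so its order is ord_34(53), the smallest k >= 1 with 53^k = 1 mod 34.
n = 34 = 2 * 17, phi(34) = 16; the order divides phi(n).
Divisors of 16: 1, 2, 4, 8, 16
Repeated squaring mod 34: 53^1 = 19, 53^2 = 21, 53^4 = 33, 53^8 = 1, 53^16 = 1
Test divisors in increasing order:
  k=1: 53^1 = 19 mod 34
  k=2: 53^2 = 21 mod 34
  k=4: 53^4 = 33 mod 34
  k=8: 53^8 = 1 mod 34  <- first divisor giving 1
Order = 8

8


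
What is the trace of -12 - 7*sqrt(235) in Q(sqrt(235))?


Tr(a + b*sqrt(d)) = (a + b*sqrt(d)) + (a - b*sqrt(d)) = 2a
= 2 * (-12)
= -24

-24


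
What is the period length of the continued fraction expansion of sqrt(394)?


Run the CF algorithm for sqrt(394).
a_0 = floor(sqrt(394)) = 19; set m_0=0, q_0=1.
Recurrence: m' = q*a - m,  q' = (d - m'^2)/q,  a' = floor((a_0 + m')/q').
  step 1: m=19, q=33, a=1
  step 2: m=14, q=6, a=5
  step 3: m=16, q=23, a=1
  step 4: m=7, q=15, a=1
  step 5: m=8, q=22, a=1
  step 6: m=14, q=9, a=3
  step 7: m=13, q=25, a=1
  step 8: m=12, q=10, a=3
  step 9: m=18, q=7, a=5
  step 10: m=17, q=15, a=2
  step 11: m=13, q=15, a=2
  step 12: m=17, q=7, a=5
  step 13: m=18, q=10, a=3
  step 14: m=12, q=25, a=1
  step 15: m=13, q=9, a=3
  step 16: m=14, q=22, a=1
  step 17: m=8, q=15, a=1
  step 18: m=7, q=23, a=1
  step 19: m=16, q=6, a=5
  step 20: m=14, q=33, a=1
  step 21: m=19, q=1, a=38
a_21 = 2*a_0 = 38, so the period closes here.
sqrt(394) = [19; 1, 5, 1, 1, 1, 3, 1, 3, 5, 2, 2, 5, 3, 1, 3, 1, 1, 1, 5, 1, 38]
Period length = 21

21


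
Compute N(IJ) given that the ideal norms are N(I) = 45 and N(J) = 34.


N(IJ) = N(I) * N(J)
= 45 * 34
= 1530

1530


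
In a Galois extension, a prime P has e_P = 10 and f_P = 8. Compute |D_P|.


|D_P| = e * f
= 10 * 8
= 80

80


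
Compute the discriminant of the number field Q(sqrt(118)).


For K = Q(sqrt(d)) with d squarefree: disc(K) = d if d = 1 mod 4, and disc(K) = 4d if d = 2 or 3 mod 4.
Here d = 118, and d mod 4 = 2.
d = 2 mod 4, not 1 (O_K = Z[sqrt(d)]), so disc(K) = 4d = 4 * (118) = 472

472


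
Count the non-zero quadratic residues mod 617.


For prime p, the number of non-zero quadratic residues is (p-1)/2.
= (617-1)/2
= 308

308


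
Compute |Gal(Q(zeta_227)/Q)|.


|Gal(Q(zeta_227)/Q)| = phi(227)
= 226

226


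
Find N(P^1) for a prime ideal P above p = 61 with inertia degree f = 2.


N(P^a) = p^(a*f)
= 61^(1*2)
= 61^2
= 3721

3721


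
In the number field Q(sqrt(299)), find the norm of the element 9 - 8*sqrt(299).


N(a + b*sqrt(d)) = a^2 - d*b^2
= (9)^2 - (299)*(-8)^2
= 81 - 19136
= -19055

-19055


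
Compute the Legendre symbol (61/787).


p = 787 is prime, so compute (61/787) with the reciprocity algorithm (Jacobi-symbol steps: pull out 2s via (2/n), flip via reciprocity, reduce):
  reciprocity: (61/787) -> +(787/61)
  reduce: (55/61)
  reciprocity: (55/61) -> +(61/55)
  reduce: (6/55)
  pull out 2: (2/55) = +1  (since 55 mod 8 = 7)
  reciprocity: (3/55) -> -(55/3)
  reduce: (1/3)
  (1/3) = 1
Product of signs = -1
(61/787) = -1

-1


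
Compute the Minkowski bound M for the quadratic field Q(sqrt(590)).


d = 590, d mod 4 = 2, so disc(K) = 4d = 2360; |disc(K)| = 2360
Real quadratic field, so n = 2, s = r2 = 0, r1 = 2
M = (n!/n^n) * (4/pi)^s * sqrt(|disc(K)|) = (2!/2^2) * (4/pi)^0 * sqrt(2360)
= 0.5 * 1.000000 * 48.579831
= 24.2899

24.2899


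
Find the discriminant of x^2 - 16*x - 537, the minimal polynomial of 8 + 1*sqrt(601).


The element 8 + 1*sqrt(601) has minimal polynomial:
x^2 - 16*x - 537
Discriminant = (-16)^2 - 4*(-537)
= 256 + 2148
= 2404

2404


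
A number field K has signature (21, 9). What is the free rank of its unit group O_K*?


By Dirichlet's unit theorem:
rank = r1 + r2 - 1
= 21 + 9 - 1
= 29

29


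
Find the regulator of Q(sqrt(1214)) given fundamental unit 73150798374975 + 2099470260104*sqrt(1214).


epsilon = 73150798374975 + 2099470260104*sqrt(1214)
= 1.4630e+14
R = ln(1.4630e+14)
= 32.6167

32.6167


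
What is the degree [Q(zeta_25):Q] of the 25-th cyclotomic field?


The degree equals Euler's totient phi(25).
25 = 5^2
phi(25) = 20

20


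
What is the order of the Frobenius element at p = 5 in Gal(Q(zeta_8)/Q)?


The Frobenius at p in Gal(Q(zeta_n)/Q) = (Z/nZ)* is the class of p, so its order is ord_8(5), the smallest k >= 1 with 5^k = 1 mod 8.
n = 8 = 2^3, phi(8) = 4; the order divides phi(n).
Divisors of 4: 1, 2, 4
Repeated squaring mod 8: 5^1 = 5, 5^2 = 1, 5^4 = 1
Test divisors in increasing order:
  k=1: 5^1 = 5 mod 8
  k=2: 5^2 = 1 mod 8  <- first divisor giving 1
Order = 2

2


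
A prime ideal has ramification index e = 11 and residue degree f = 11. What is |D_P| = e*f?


|D_P| = e * f
= 11 * 11
= 121

121


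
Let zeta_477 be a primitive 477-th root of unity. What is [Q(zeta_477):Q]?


The degree equals Euler's totient phi(477).
477 = 3^2 * 53
phi(477) = 312

312


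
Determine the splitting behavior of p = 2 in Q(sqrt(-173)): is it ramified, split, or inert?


K = Q(sqrt(-173)). Since d mod 4 = 3, disc(K) = -692.
Check p | disc: -692 mod 2 = 0.
p divides disc, so p ramifies: (p) = P^2 with e=2, f=1, g=1.
Therefore p is ramified.

ramified


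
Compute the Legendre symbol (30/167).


p = 167 is prime, so compute (30/167) with the reciprocity algorithm (Jacobi-symbol steps: pull out 2s via (2/n), flip via reciprocity, reduce):
  pull out 2: (2/167) = +1  (since 167 mod 8 = 7)
  reciprocity: (15/167) -> -(167/15)
  reduce: (2/15)
  pull out 2: (2/15) = +1  (since 15 mod 8 = 7)
  (1/15) = 1
Product of signs = -1
(30/167) = -1

-1


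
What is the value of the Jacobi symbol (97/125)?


Compute (97/125) via quadratic reciprocity:
  reciprocity: (97/125) -> +(125/97)
  reduce: (28/97)
  pull out 2: (2/97) = +1  (since 97 mod 8 = 1)
  pull out 2: (2/97) = +1  (since 97 mod 8 = 1)
  reciprocity: (7/97) -> +(97/7)
  reduce: (6/7)
  pull out 2: (2/7) = +1  (since 7 mod 8 = 7)
  reciprocity: (3/7) -> -(7/3)
  reduce: (1/3)
  (1/3) = 1
Product of signs = -1

-1


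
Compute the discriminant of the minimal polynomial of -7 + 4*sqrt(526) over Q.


The element -7 + 4*sqrt(526) has minimal polynomial:
x^2 + 14*x - 8367
Discriminant = (14)^2 - 4*(-8367)
= 196 + 33468
= 33664

33664


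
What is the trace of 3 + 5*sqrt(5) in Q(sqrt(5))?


Tr(a + b*sqrt(d)) = (a + b*sqrt(d)) + (a - b*sqrt(d)) = 2a
= 2 * (3)
= 6

6


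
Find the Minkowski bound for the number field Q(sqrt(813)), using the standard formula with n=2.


d = 813, d mod 4 = 1, so disc(K) = d = 813; |disc(K)| = 813
Real quadratic field, so n = 2, s = r2 = 0, r1 = 2
M = (n!/n^n) * (4/pi)^s * sqrt(|disc(K)|) = (2!/2^2) * (4/pi)^0 * sqrt(813)
= 0.5 * 1.000000 * 28.513155
= 14.2566

14.2566


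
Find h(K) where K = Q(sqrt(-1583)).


K = Q(sqrt(-1583)). d mod 4 = 1, so D = disc(K) = d = -1583
h(K) equals the number of primitive reduced positive-definite forms (a, b, c) = a*x^2 + b*x*y + c*y^2 with b^2 - 4ac = D,
where reduced means |b| <= a <= c, with b >= 0 whenever |b| = a or a = c, and primitive means gcd(a, b, c) = 1.
Reduced forces 3a^2 <= |D| = 1583, so 1 <= a <= 22; b must have the parity of D, and c = (b^2 - D)/(4a) must be an integer >= a.
Enumerate a = 1..22, b in [-a, a]:
  a=1: (1, 1, 396)  [1]
  a=2: (2, -1, 198), (2, 1, 198)  [2]
  a=3: (3, -1, 132), (3, 1, 132)  [2]
  a=4: (4, -1, 99), (4, 1, 99)  [2]
  a=5: none
  a=6: (6, -5, 67), (6, -1, 66), (6, 1, 66), (6, 5, 67)  [4]
  a=7: none
  a=8: (8, -7, 51), (8, 7, 51)  [2]
  a=9: (9, -1, 44), (9, 1, 44)  [2]
  a=10: none
  a=11: (11, -1, 36), (11, 1, 36)  [2]
  a=12: (12, -7, 34), (12, -1, 33), (12, 1, 33), (12, 7, 34)  [4]
  a=13: (13, -9, 32), (13, 9, 32)  [2]
  a=14..15: none
  a=16: (16, -9, 26), (16, 9, 26)  [2]
  a=17: (17, -7, 24), (17, 7, 24)  [2]
  a=18: (18, -17, 26), (18, -1, 22), (18, 1, 22), (18, 17, 26)  [4]
  a=19..21: none
  a=22: (22, -21, 23), (22, 21, 23)  [2]
Total reduced forms: 1 + 2 + 2 + 2 + 4 + 2 + 2 + 2 + 4 + 2 + 2 + 2 + 4 + 2 = 33
h = 33

33


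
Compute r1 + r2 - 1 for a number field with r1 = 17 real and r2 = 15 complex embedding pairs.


By Dirichlet's unit theorem:
rank = r1 + r2 - 1
= 17 + 15 - 1
= 31

31


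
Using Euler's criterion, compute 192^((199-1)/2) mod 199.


p = 199 is prime and the exponent is (p-1)/2 = 99, so by Euler's criterion 192^99 = (192/199) = +1 or -1 mod 199.
Compute by square-and-multiply:
  99 = 64 + 32 + 2 + 1 (binary 1100011)
  Repeated squaring mod 199: 192^1 = 192, 192^2 = 49, 192^4 = 13, 192^8 = 169, 192^16 = 104, 192^32 = 70, 192^64 = 124
  192^99 = 192^64 * 192^32 * 192^2 * 192^1 = 124 * 70 * 49 * 192 mod 199
    124 * 70 = 8680 = 123 mod 199
    123 * 49 = 6027 = 57 mod 199
    57 * 192 = 10944 = 198 mod 199
  192^99 = 198 mod 199
Result 198 = p - 1 = -1 mod 199: 192 is a quadratic non-residue mod 199. As a residue in [0, p-1] the value is 198.
192^99 mod 199 = 198

198


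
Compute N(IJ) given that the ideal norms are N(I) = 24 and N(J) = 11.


N(IJ) = N(I) * N(J)
= 24 * 11
= 264

264


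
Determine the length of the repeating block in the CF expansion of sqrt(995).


Run the CF algorithm for sqrt(995).
a_0 = floor(sqrt(995)) = 31; set m_0=0, q_0=1.
Recurrence: m' = q*a - m,  q' = (d - m'^2)/q,  a' = floor((a_0 + m')/q').
  step 1: m=31, q=34, a=1
  step 2: m=3, q=29, a=1
  step 3: m=26, q=11, a=5
  step 4: m=29, q=14, a=4
  step 5: m=27, q=19, a=3
  step 6: m=30, q=5, a=12
  step 7: m=30, q=19, a=3
  step 8: m=27, q=14, a=4
  step 9: m=29, q=11, a=5
  step 10: m=26, q=29, a=1
  step 11: m=3, q=34, a=1
  step 12: m=31, q=1, a=62
a_12 = 2*a_0 = 62, so the period closes here.
sqrt(995) = [31; 1, 1, 5, 4, 3, 12, 3, 4, 5, 1, 1, 62]
Period length = 12

12


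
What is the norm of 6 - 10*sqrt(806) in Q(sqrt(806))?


N(a + b*sqrt(d)) = a^2 - d*b^2
= (6)^2 - (806)*(-10)^2
= 36 - 80600
= -80564

-80564


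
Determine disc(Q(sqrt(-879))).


For K = Q(sqrt(d)) with d squarefree: disc(K) = d if d = 1 mod 4, and disc(K) = 4d if d = 2 or 3 mod 4.
Here d = -879, and d mod 4 = 1.
d = 1 mod 4 (O_K = Z[(1+sqrt(d))/2]), so disc(K) = d = -879

-879


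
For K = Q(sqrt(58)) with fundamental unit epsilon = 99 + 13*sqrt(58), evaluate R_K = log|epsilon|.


epsilon = 99 + 13*sqrt(58)
= 198.0051
R = ln(198.0051)
= 5.2883

5.2883


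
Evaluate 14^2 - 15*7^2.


x^2 - d*y^2
= 14^2 - 15*7^2
= 196 - 735
= -539

-539


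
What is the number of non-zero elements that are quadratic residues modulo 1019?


For prime p, the number of non-zero quadratic residues is (p-1)/2.
= (1019-1)/2
= 509

509


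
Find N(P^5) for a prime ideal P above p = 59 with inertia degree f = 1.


N(P^a) = p^(a*f)
= 59^(5*1)
= 59^5
= 714924299

714924299


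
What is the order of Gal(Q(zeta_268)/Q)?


|Gal(Q(zeta_268)/Q)| = phi(268)
= 132

132


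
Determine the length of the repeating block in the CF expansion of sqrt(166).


Run the CF algorithm for sqrt(166).
a_0 = floor(sqrt(166)) = 12; set m_0=0, q_0=1.
Recurrence: m' = q*a - m,  q' = (d - m'^2)/q,  a' = floor((a_0 + m')/q').
  step 1: m=12, q=22, a=1
  step 2: m=10, q=3, a=7
  step 3: m=11, q=15, a=1
  step 4: m=4, q=10, a=1
  step 5: m=6, q=13, a=1
  step 6: m=7, q=9, a=2
  step 7: m=11, q=5, a=4
  step 8: m=9, q=17, a=1
  step 9: m=8, q=6, a=3
  step 10: m=10, q=11, a=2
  step 11: m=12, q=2, a=12
  step 12: m=12, q=11, a=2
  step 13: m=10, q=6, a=3
  step 14: m=8, q=17, a=1
  step 15: m=9, q=5, a=4
  step 16: m=11, q=9, a=2
  step 17: m=7, q=13, a=1
  step 18: m=6, q=10, a=1
  step 19: m=4, q=15, a=1
  step 20: m=11, q=3, a=7
  step 21: m=10, q=22, a=1
  step 22: m=12, q=1, a=24
a_22 = 2*a_0 = 24, so the period closes here.
sqrt(166) = [12; 1, 7, 1, 1, 1, 2, 4, 1, 3, 2, 12, 2, 3, 1, 4, 2, 1, 1, 1, 7, 1, 24]
Period length = 22

22


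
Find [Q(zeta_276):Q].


The degree equals Euler's totient phi(276).
276 = 2^2 * 3 * 23
phi(276) = 88

88


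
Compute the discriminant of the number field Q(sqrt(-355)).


For K = Q(sqrt(d)) with d squarefree: disc(K) = d if d = 1 mod 4, and disc(K) = 4d if d = 2 or 3 mod 4.
Here d = -355, and d mod 4 = 1.
d = 1 mod 4 (O_K = Z[(1+sqrt(d))/2]), so disc(K) = d = -355

-355


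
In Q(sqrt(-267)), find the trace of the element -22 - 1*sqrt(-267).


Tr(a + b*sqrt(d)) = (a + b*sqrt(d)) + (a - b*sqrt(d)) = 2a
= 2 * (-22)
= -44

-44


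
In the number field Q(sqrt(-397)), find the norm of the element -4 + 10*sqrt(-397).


N(a + b*sqrt(d)) = a^2 - d*b^2
= (-4)^2 - (-397)*(10)^2
= 16 + 39700
= 39716

39716


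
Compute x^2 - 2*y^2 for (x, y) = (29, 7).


x^2 - d*y^2
= 29^2 - 2*7^2
= 841 - 98
= 743

743


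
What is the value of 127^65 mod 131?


p = 131 is prime and the exponent is (p-1)/2 = 65, so by Euler's criterion 127^65 = (127/131) = +1 or -1 mod 131.
Compute by square-and-multiply:
  65 = 64 + 1 (binary 1000001)
  Repeated squaring mod 131: 127^1 = 127, 127^2 = 16, 127^4 = 125, 127^8 = 36, 127^16 = 117, 127^32 = 65, 127^64 = 33
  127^65 = 127^64 * 127^1 = 33 * 127 mod 131
    33 * 127 = 4191 = 130 mod 131
  127^65 = 130 mod 131
Result 130 = p - 1 = -1 mod 131: 127 is a quadratic non-residue mod 131. As a residue in [0, p-1] the value is 130.
127^65 mod 131 = 130

130


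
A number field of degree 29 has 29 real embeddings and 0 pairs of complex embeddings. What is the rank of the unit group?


By Dirichlet's unit theorem:
rank = r1 + r2 - 1
= 29 + 0 - 1
= 28

28


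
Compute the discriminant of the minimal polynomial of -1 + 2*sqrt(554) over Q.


The element -1 + 2*sqrt(554) has minimal polynomial:
x^2 + 2*x - 2215
Discriminant = (2)^2 - 4*(-2215)
= 4 + 8860
= 8864

8864


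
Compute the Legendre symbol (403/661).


p = 661 is prime, so compute (403/661) with the reciprocity algorithm (Jacobi-symbol steps: pull out 2s via (2/n), flip via reciprocity, reduce):
  reciprocity: (403/661) -> +(661/403)
  reduce: (258/403)
  pull out 2: (2/403) = -1  (since 403 mod 8 = 3)
  reciprocity: (129/403) -> +(403/129)
  reduce: (16/129)
  pull out 2: (2/129) = +1  (since 129 mod 8 = 1)
  pull out 2: (2/129) = +1  (since 129 mod 8 = 1)
  pull out 2: (2/129) = +1  (since 129 mod 8 = 1)
  pull out 2: (2/129) = +1  (since 129 mod 8 = 1)
  (1/129) = 1
Product of signs = -1
(403/661) = -1

-1


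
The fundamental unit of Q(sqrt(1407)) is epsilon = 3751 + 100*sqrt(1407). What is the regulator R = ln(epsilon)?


epsilon = 3751 + 100*sqrt(1407)
= 7501.9999
R = ln(7501.9999)
= 8.9229

8.9229


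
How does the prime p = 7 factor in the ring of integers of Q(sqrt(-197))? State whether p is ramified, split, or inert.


K = Q(sqrt(-197)). Since d mod 4 = 3, disc(K) = -788.
Check p | disc: -788 mod 7 = 3.
p does not divide disc. Compute Legendre symbol (d/p):
6^((7-1)/2) mod 7 = -1
(d/p) = -1, so p is inert: (p) stays prime with e=1, f=2, g=1.
Therefore p is inert.

inert


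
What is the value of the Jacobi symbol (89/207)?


Compute (89/207) via quadratic reciprocity:
  reciprocity: (89/207) -> +(207/89)
  reduce: (29/89)
  reciprocity: (29/89) -> +(89/29)
  reduce: (2/29)
  pull out 2: (2/29) = -1  (since 29 mod 8 = 5)
  (1/29) = 1
Product of signs = -1

-1


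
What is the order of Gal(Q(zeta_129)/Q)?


|Gal(Q(zeta_129)/Q)| = phi(129)
= 84

84


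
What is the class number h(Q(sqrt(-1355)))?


K = Q(sqrt(-1355)). d mod 4 = 1, so D = disc(K) = d = -1355
h(K) equals the number of primitive reduced positive-definite forms (a, b, c) = a*x^2 + b*x*y + c*y^2 with b^2 - 4ac = D,
where reduced means |b| <= a <= c, with b >= 0 whenever |b| = a or a = c, and primitive means gcd(a, b, c) = 1.
Reduced forces 3a^2 <= |D| = 1355, so 1 <= a <= 21; b must have the parity of D, and c = (b^2 - D)/(4a) must be an integer >= a.
Enumerate a = 1..21, b in [-a, a]:
  a=1: (1, 1, 339)  [1]
  a=2: none
  a=3: (3, -1, 113), (3, 1, 113)  [2]
  a=4: none
  a=5: (5, 5, 69)  [1]
  a=6..8: none
  a=9: (9, -7, 39), (9, 7, 39)  [2]
  a=10: none
  a=11: (11, -3, 31), (11, 3, 31)  [2]
  a=12: none
  a=13: (13, -7, 27), (13, 7, 27)  [2]
  a=14: none
  a=15: (15, -5, 23), (15, 5, 23)  [2]
  a=16..21: none
Total reduced forms: 1 + 2 + 1 + 2 + 2 + 2 + 2 = 12
h = 12

12


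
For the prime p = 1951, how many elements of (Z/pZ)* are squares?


For prime p, the number of non-zero quadratic residues is (p-1)/2.
= (1951-1)/2
= 975

975


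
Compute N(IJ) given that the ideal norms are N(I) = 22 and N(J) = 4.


N(IJ) = N(I) * N(J)
= 22 * 4
= 88

88


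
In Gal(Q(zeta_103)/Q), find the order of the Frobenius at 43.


The Frobenius at p in Gal(Q(zeta_n)/Q) = (Z/nZ)* is the class of p, so its order is ord_103(43), the smallest k >= 1 with 43^k = 1 mod 103.
n = 103 = 103, phi(103) = 102; the order divides phi(n).
Divisors of 102: 1, 2, 3, 6, 17, 34, 51, 102
Repeated squaring mod 103: 43^1 = 43, 43^2 = 98, 43^4 = 25, 43^8 = 7, 43^16 = 49, 43^32 = 32, 43^64 = 97
Test divisors in increasing order:
  k=1: 43^1 = 43 mod 103
  k=2: 43^2 = 98 mod 103
  k=3: 43^3 = 98 * 43 = 94 mod 103
  k=6: 43^6 = 25 * 98 = 81 mod 103
  k=17: 43^17 = 49 * 43 = 47 mod 103
  k=34: 43^34 = 32 * 98 = 46 mod 103
  k=51: 43^51 = 32 * 49 * 98 * 43 = 102 mod 103
  k=102: 43^102 = 97 * 32 * 25 * 98 = 1 mod 103  <- first divisor giving 1
Order = 102

102


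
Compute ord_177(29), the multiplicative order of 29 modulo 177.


We want ord_177(29), the smallest k >= 1 with 29^k = 1 mod 177.
n = 177 = 3 * 59, phi(177) = 116; the order divides phi(n).
Divisors of 116: 1, 2, 4, 29, 58, 116
Repeated squaring mod 177: 29^1 = 29, 29^2 = 133, 29^4 = 166, 29^8 = 121, 29^16 = 127, 29^32 = 22, 29^64 = 130
Test divisors in increasing order:
  k=1: 29^1 = 29 mod 177
  k=2: 29^2 = 133 mod 177
  k=4: 29^4 = 166 mod 177
  k=29: 29^29 = 127 * 121 * 166 * 29 = 119 mod 177
  k=58: 29^58 = 22 * 127 * 121 * 133 = 1 mod 177  <- first divisor giving 1
Order = 58

58


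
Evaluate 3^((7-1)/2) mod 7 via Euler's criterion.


p = 7 is prime and the exponent is (p-1)/2 = 3, so by Euler's criterion 3^3 = (3/7) = +1 or -1 mod 7.
Compute by square-and-multiply:
  3 = 2 + 1 (binary 11)
  Repeated squaring mod 7: 3^1 = 3, 3^2 = 2
  3^3 = 3^2 * 3^1 = 2 * 3 mod 7
    2 * 3 = 6 = 6 mod 7
  3^3 = 6 mod 7
Result 6 = p - 1 = -1 mod 7: 3 is a quadratic non-residue mod 7. As a residue in [0, p-1] the value is 6.
3^3 mod 7 = 6

6


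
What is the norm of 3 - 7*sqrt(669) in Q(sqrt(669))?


N(a + b*sqrt(d)) = a^2 - d*b^2
= (3)^2 - (669)*(-7)^2
= 9 - 32781
= -32772

-32772


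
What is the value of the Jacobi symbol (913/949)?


Compute (913/949) via quadratic reciprocity:
  reciprocity: (913/949) -> +(949/913)
  reduce: (36/913)
  pull out 2: (2/913) = +1  (since 913 mod 8 = 1)
  pull out 2: (2/913) = +1  (since 913 mod 8 = 1)
  reciprocity: (9/913) -> +(913/9)
  reduce: (4/9)
  pull out 2: (2/9) = +1  (since 9 mod 8 = 1)
  pull out 2: (2/9) = +1  (since 9 mod 8 = 1)
  (1/9) = 1
Product of signs = 1

1


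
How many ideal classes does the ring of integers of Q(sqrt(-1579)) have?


K = Q(sqrt(-1579)). d mod 4 = 1, so D = disc(K) = d = -1579
h(K) equals the number of primitive reduced positive-definite forms (a, b, c) = a*x^2 + b*x*y + c*y^2 with b^2 - 4ac = D,
where reduced means |b| <= a <= c, with b >= 0 whenever |b| = a or a = c, and primitive means gcd(a, b, c) = 1.
Reduced forces 3a^2 <= |D| = 1579, so 1 <= a <= 22; b must have the parity of D, and c = (b^2 - D)/(4a) must be an integer >= a.
Enumerate a = 1..22, b in [-a, a]:
  a=1: (1, 1, 395)  [1]
  a=2..4: none
  a=5: (5, -1, 79), (5, 1, 79)  [2]
  a=6..10: none
  a=11: (11, -7, 37), (11, 7, 37)  [2]
  a=12..16: none
  a=17: (17, -11, 25), (17, 11, 25)  [2]
  a=18: none
  a=19: (19, -13, 23), (19, 13, 23)  [2]
  a=20..22: none
Total reduced forms: 1 + 2 + 2 + 2 + 2 = 9
h = 9

9


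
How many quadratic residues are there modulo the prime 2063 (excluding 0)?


For prime p, the number of non-zero quadratic residues is (p-1)/2.
= (2063-1)/2
= 1031

1031


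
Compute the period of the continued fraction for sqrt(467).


Run the CF algorithm for sqrt(467).
a_0 = floor(sqrt(467)) = 21; set m_0=0, q_0=1.
Recurrence: m' = q*a - m,  q' = (d - m'^2)/q,  a' = floor((a_0 + m')/q').
  step 1: m=21, q=26, a=1
  step 2: m=5, q=17, a=1
  step 3: m=12, q=19, a=1
  step 4: m=7, q=22, a=1
  step 5: m=15, q=11, a=3
  step 6: m=18, q=13, a=3
  step 7: m=21, q=2, a=21
  step 8: m=21, q=13, a=3
  step 9: m=18, q=11, a=3
  step 10: m=15, q=22, a=1
  step 11: m=7, q=19, a=1
  step 12: m=12, q=17, a=1
  step 13: m=5, q=26, a=1
  step 14: m=21, q=1, a=42
a_14 = 2*a_0 = 42, so the period closes here.
sqrt(467) = [21; 1, 1, 1, 1, 3, 3, 21, 3, 3, 1, 1, 1, 1, 42]
Period length = 14

14


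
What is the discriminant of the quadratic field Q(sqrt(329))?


For K = Q(sqrt(d)) with d squarefree: disc(K) = d if d = 1 mod 4, and disc(K) = 4d if d = 2 or 3 mod 4.
Here d = 329, and d mod 4 = 1.
d = 1 mod 4 (O_K = Z[(1+sqrt(d))/2]), so disc(K) = d = 329

329


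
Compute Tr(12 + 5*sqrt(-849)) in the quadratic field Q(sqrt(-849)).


Tr(a + b*sqrt(d)) = (a + b*sqrt(d)) + (a - b*sqrt(d)) = 2a
= 2 * (12)
= 24

24


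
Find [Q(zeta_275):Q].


The degree equals Euler's totient phi(275).
275 = 5^2 * 11
phi(275) = 200

200


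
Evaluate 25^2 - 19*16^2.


x^2 - d*y^2
= 25^2 - 19*16^2
= 625 - 4864
= -4239

-4239


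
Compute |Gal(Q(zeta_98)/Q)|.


|Gal(Q(zeta_98)/Q)| = phi(98)
= 42

42


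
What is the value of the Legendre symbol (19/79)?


p = 79 is prime, so compute (19/79) with the reciprocity algorithm (Jacobi-symbol steps: pull out 2s via (2/n), flip via reciprocity, reduce):
  reciprocity: (19/79) -> -(79/19)
  reduce: (3/19)
  reciprocity: (3/19) -> -(19/3)
  reduce: (1/3)
  (1/3) = 1
Product of signs = 1
(19/79) = 1

1


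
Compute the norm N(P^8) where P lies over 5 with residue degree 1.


N(P^a) = p^(a*f)
= 5^(8*1)
= 5^8
= 390625

390625


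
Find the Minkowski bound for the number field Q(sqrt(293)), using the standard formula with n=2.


d = 293, d mod 4 = 1, so disc(K) = d = 293; |disc(K)| = 293
Real quadratic field, so n = 2, s = r2 = 0, r1 = 2
M = (n!/n^n) * (4/pi)^s * sqrt(|disc(K)|) = (2!/2^2) * (4/pi)^0 * sqrt(293)
= 0.5 * 1.000000 * 17.117243
= 8.5586

8.5586


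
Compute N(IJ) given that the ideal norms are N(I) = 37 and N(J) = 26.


N(IJ) = N(I) * N(J)
= 37 * 26
= 962

962


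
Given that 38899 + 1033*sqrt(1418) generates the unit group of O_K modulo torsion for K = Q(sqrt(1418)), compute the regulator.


epsilon = 38899 + 1033*sqrt(1418)
= 77798.0000
R = ln(77798.0000)
= 11.2619

11.2619
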